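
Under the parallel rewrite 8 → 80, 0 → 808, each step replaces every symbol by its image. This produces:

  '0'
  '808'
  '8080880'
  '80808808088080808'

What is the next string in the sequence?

Rewriting the 17 symbols of 80808808088080808 one by one yields 80 808 80 808 80 80 808 80 808 80 80 808 80 808 80 808 80; concatenated:

80808808088080808808088080808808088080880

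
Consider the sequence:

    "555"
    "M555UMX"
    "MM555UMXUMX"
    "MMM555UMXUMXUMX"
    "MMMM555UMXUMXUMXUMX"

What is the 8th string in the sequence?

MMMMMMM555UMXUMXUMXUMXUMXUMXUMX

Every step adds M to the front and UMX to the end of the previous string.
From MMMM555UMXUMXUMXUMX, 3 further steps: MMMM555UMXUMXUMXUMX → MMMMM555UMXUMXUMXUMXUMX → MMMMMM555UMXUMXUMXUMXUMXUMX → (answer).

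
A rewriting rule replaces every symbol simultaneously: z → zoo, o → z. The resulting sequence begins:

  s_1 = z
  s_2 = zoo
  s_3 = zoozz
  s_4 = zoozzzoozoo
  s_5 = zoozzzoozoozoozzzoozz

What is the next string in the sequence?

φ(zoozzzoozoozoozzzoozz) expands symbol-by-symbol to zoo z z zoo zoo zoo z z zoo z z zoo z z zoo zoo zoo z z zoo zoo; joining the 21 pieces gives the next term.

zoozzzoozoozoozzzoozzzoozzzoozoozoozzzoozoo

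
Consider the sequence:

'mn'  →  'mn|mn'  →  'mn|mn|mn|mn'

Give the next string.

mn|mn|mn|mn|mn|mn|mn|mn

s(k+1) = s(k)·|·s(k) — each term doubles the last with '|' between the halves.
One more doubling of mn|mn|mn|mn gives the answer.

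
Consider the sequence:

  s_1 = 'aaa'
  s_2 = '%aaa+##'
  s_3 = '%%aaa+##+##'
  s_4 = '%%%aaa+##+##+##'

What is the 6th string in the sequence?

Every step adds % to the front and +## to the end of the previous string.
From %%%aaa+##+##+##, 2 further steps: %%%aaa+##+##+## → %%%%aaa+##+##+##+## → (answer).

%%%%%aaa+##+##+##+##+##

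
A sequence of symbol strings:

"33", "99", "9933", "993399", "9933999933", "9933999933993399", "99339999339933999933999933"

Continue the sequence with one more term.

993399993399339999339999339933999933993399

Each term (from the third on) is the previous term followed by the one before it: term 3 = 99·33 = 9933.
The next term joins 99339999339933999933999933 and 9933999933993399.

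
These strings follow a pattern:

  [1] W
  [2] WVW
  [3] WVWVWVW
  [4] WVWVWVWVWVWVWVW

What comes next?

s(k+1) = s(k)·V·s(k) — each term doubles the last with 'V' between the halves.
So the next term is two copies of WVWVWVWVWVWVWVW with 'V' between the halves.

WVWVWVWVWVWVWVWVWVWVWVWVWVWVWVW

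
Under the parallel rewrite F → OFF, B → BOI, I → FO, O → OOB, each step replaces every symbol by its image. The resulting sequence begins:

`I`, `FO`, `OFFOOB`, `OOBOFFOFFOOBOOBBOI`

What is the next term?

Replace each of the 18 characters of OOBOFFOFFOOBOOBBOI in place — OOB OOB BOI OOB OFF OFF OOB OFF OFF OOB OOB BOI OOB OOB BOI BOI OOB FO — and concatenate.

OOBOOBBOIOOBOFFOFFOOBOFFOFFOOBOOBBOIOOBOOBBOIBOIOOBFO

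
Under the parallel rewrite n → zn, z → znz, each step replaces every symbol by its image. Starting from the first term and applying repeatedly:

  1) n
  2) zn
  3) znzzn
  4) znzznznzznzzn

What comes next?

Rewriting the 13 symbols of znzznznzznzzn one by one yields znz zn znz znz zn znz zn znz znz zn znz znz zn; concatenated:

znzznznzznzznznzznznzznzznznzznzzn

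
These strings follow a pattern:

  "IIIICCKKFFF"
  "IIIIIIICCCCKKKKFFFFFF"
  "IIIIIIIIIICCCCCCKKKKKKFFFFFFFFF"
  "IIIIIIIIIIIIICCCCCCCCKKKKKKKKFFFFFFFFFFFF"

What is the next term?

IIIIIIIIIIIIIIIICCCCCCCCCCKKKKKKKKKKFFFFFFFFFFFFFFF

Reading off run lengths: I runs 4, 7, 10, 13; C runs 2, 4, 6, 8; K runs 2, 4, 6, 8; F runs 3, 6, 9, 12 — each is linear in n (n = 1, 2, …).
For the next term, n = 5, so the run lengths are 16, 10, 10, 15.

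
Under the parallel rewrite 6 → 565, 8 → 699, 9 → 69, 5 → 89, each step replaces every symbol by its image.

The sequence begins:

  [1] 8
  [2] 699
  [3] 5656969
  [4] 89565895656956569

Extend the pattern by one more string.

Replace each of the 17 characters of 89565895656956569 in place — 699 69 89 565 89 699 69 89 565 89 565 69 89 565 89 565 69 — and concatenate.

69969895658969969895658956569895658956569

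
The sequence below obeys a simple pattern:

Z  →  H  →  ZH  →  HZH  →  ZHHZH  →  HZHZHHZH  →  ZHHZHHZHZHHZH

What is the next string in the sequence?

This is a Fibonacci-style word recurrence s(k) = s(k−2)·s(k−1): e.g. Z·H = ZH.
So term 8 is HZHZHHZH·ZHHZHHZHZHHZH.

HZHZHHZHZHHZHHZHZHHZH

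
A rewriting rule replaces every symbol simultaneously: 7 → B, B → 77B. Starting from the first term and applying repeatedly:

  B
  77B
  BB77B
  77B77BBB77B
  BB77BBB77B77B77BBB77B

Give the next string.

φ(BB77BBB77B77B77BBB77B) expands symbol-by-symbol to 77B 77B B B 77B 77B 77B B B 77B B B 77B B B 77B 77B 77B B B 77B; joining the 21 pieces gives the next term.

77B77BBB77B77B77BBB77BBB77BBB77B77B77BBB77B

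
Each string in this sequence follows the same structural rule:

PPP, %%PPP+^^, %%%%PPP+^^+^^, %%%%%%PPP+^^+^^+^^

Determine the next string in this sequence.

s(k+1) = %%·s(k)·+^^, so each term gains %% as a prefix and +^^ as a suffix.
One more step from %%%%%%PPP+^^+^^+^^ gives the answer.

%%%%%%%%PPP+^^+^^+^^+^^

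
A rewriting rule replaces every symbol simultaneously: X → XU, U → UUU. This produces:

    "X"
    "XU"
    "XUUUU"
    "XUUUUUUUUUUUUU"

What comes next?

XUUUUUUUUUUUUUUUUUUUUUUUUUUUUUUUUUUUUUUUU

Applying the rule to each of the 14 symbols of XUUUUUUUUUUUUU gives the pieces XU UUU UUU UUU UUU UUU UUU UUU UUU UUU UUU UUU UUU UUU, which concatenate to the answer.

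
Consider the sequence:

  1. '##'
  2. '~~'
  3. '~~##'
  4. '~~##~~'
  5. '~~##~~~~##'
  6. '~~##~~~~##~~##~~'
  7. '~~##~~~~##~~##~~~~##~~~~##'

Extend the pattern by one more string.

From term 3 onward, concatenate the last term with the second-to-last: ~~·## = ~~##, ~~##·~~ = ~~##~~, …
Continuing: ~~##~~~~##~~##~~~~##~~~~## · ~~##~~~~##~~##~~ gives term 8.

~~##~~~~##~~##~~~~##~~~~##~~##~~~~##~~##~~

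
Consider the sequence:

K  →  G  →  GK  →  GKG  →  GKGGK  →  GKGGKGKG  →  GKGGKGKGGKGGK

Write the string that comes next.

GKGGKGKGGKGGKGKGGKGKG

From term 3 onward, concatenate the last term with the second-to-last: G·K = GK, GK·G = GKG, …
Continuing: GKGGKGKGGKGGK · GKGGKGKG gives term 8.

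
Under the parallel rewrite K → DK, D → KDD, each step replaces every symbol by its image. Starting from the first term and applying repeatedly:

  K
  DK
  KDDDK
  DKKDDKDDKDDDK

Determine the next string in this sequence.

KDDDKDKKDDKDDDKKDDKDDDKKDDKDDKDDDK

Applying the rule to each of the 13 symbols of DKKDDKDDKDDDK gives the pieces KDD DK DK KDD KDD DK KDD KDD DK KDD KDD KDD DK, which concatenate to the answer.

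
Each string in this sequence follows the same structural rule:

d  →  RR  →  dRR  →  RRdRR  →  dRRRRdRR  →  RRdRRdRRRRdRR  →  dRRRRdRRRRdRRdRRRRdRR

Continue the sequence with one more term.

RRdRRdRRRRdRRdRRRRdRRRRdRRdRRRRdRR

Each term (from the third on) is the two preceding terms concatenated in order: term 3 = d·RR = dRR.
The next term joins RRdRRdRRRRdRR and dRRRRdRRRRdRRdRRRRdRR.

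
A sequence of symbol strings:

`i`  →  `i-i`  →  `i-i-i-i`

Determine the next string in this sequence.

s(k+1) = s(k)·-·s(k) — each term doubles the last with '-' between the halves.
So the next term is two copies of i-i-i-i with '-' between the halves.

i-i-i-i-i-i-i-i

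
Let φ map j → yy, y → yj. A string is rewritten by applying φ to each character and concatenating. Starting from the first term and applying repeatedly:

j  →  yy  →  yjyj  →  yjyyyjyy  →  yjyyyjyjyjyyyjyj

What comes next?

φ(yjyyyjyjyjyyyjyj) expands symbol-by-symbol to yj yy yj yj yj yy yj yy yj yy yj yj yj yy yj yy; joining the 16 pieces gives the next term.

yjyyyjyjyjyyyjyyyjyyyjyjyjyyyjyy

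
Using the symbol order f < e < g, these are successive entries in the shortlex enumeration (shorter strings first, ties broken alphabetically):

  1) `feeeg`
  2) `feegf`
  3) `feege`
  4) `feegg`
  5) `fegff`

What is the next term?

Treat fegff as a base-3 numeral over the given alphabet and add one, carrying through any trailing g's.

fegfe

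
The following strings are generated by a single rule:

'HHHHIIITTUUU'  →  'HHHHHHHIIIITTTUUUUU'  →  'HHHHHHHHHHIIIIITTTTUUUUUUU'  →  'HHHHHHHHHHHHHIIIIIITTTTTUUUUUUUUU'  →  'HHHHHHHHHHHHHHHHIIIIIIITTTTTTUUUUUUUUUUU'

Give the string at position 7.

Reading off run lengths: H runs 4, 7, 10, 13, 16; I runs 3, 4, 5, 6, 7; T runs 2, 3, 4, 5, 6; U runs 3, 5, 7, 9, 11 — each is linear in n, where the shown terms are n = 2, 3, 4, 5, 6.
At n = 8 the blocks have lengths 22, 9, 8, 15.

HHHHHHHHHHHHHHHHHHHHHHIIIIIIIIITTTTTTTTUUUUUUUUUUUUUUU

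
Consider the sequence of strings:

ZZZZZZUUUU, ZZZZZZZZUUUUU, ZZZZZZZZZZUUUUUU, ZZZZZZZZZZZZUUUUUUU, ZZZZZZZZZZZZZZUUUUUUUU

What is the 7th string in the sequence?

Reading off run lengths: Z runs 6, 8, 10, 12, 14; U runs 4, 5, 6, 7, 8 — each is linear in n, where the shown terms are n = 3, 4, 5, 6, 7.
At n = 9 the blocks have lengths 18, 10.

ZZZZZZZZZZZZZZZZZZUUUUUUUUUU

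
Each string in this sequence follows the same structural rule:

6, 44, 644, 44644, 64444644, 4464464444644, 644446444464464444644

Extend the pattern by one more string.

4464464444644644446444464464444644

Each term (from the third on) is the two preceding terms concatenated in order: term 3 = 6·44 = 644.
Continuing: 4464464444644 · 644446444464464444644 gives term 8.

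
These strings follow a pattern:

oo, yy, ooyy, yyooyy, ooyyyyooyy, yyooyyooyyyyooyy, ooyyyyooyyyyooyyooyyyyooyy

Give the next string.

yyooyyooyyyyooyyooyyyyooyyyyooyyooyyyyooyy

From term 3 onward, concatenate the second-to-last term with the last: oo·yy = ooyy, yy·ooyy = yyooyy, …
So term 8 is yyooyyooyyyyooyy·ooyyyyooyyyyooyyooyyyyooyy.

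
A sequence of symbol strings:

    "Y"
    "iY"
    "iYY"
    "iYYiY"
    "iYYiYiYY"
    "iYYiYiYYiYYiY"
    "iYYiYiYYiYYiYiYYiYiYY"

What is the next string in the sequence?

iYYiYiYYiYYiYiYYiYiYYiYYiYiYYiYYiY

From term 3 onward, concatenate the last term with the second-to-last: iY·Y = iYY, iYY·iY = iYYiY, …
So term 8 is iYYiYiYYiYYiYiYYiYiYY·iYYiYiYYiYYiY.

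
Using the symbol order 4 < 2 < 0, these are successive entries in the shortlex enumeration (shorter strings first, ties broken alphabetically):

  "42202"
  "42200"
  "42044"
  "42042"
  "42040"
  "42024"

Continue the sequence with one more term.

42022

The successor of 42024 increments the rightmost position that isn't already 0 and resets every position after it to 4.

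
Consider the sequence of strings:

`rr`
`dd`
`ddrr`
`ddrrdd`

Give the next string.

Each term (from the third on) is the previous term followed by the one before it: term 3 = dd·rr = ddrr.
The next term joins ddrrdd and ddrr.

ddrrddddrr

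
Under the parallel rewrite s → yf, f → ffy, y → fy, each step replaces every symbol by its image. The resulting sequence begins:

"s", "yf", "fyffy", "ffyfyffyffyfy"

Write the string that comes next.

Replace each of the 13 characters of ffyfyffyffyfy in place — ffy ffy fy ffy fy ffy ffy fy ffy ffy fy ffy fy — and concatenate.

ffyffyfyffyfyffyffyfyffyffyfyffyfy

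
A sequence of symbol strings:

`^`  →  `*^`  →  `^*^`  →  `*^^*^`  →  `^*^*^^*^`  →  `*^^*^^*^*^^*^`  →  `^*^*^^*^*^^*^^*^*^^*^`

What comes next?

Each term (from the third on) is the two preceding terms concatenated in order: term 3 = ^·*^ = ^*^.
So term 8 is *^^*^^*^*^^*^·^*^*^^*^*^^*^^*^*^^*^.

*^^*^^*^*^^*^^*^*^^*^*^^*^^*^*^^*^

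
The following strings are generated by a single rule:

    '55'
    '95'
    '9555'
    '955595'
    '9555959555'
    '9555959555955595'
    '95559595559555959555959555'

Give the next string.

Each term (from the third on) is the previous term followed by the one before it: term 3 = 95·55 = 9555.
So term 8 is 95559595559555959555959555·9555959555955595.

955595955595559595559595559555959555955595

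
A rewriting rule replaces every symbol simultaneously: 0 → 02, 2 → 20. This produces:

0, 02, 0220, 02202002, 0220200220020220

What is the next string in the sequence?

Applying the rule to each of the 16 symbols of 0220200220020220 gives the pieces 02 20 20 02 20 02 02 20 20 02 02 20 02 20 20 02, which concatenate to the answer.

02202002200202202002022002202002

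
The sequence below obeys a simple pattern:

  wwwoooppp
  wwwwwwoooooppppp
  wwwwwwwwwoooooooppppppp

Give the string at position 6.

The n-th term is 3n w's then 2n+1 o's then 2n+1 p's (n = 1, 2, …).
For term 6, n = 6, so the run lengths are 18, 13, 13.

wwwwwwwwwwwwwwwwwwoooooooooooooppppppppppppp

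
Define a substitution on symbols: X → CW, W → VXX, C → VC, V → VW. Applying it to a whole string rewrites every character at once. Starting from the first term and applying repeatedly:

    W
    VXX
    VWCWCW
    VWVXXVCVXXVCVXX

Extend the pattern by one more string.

Rewriting the 15 symbols of VWVXXVCVXXVCVXX one by one yields VW VXX VW CW CW VW VC VW CW CW VW VC VW CW CW; concatenated:

VWVXXVWCWCWVWVCVWCWCWVWVCVWCWCW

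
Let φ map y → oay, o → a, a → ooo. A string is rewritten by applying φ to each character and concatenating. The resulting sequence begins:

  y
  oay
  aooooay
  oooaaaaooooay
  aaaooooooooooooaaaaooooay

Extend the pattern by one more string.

oooooooooaaaaaaaaaaaaooooooooooooaaaaooooay

Applying the rule to each of the 25 symbols of aaaooooooooooooaaaaooooay gives the pieces ooo ooo ooo a a a a a a a a a a a a ooo ooo ooo ooo a a a a ooo oay, which concatenate to the answer.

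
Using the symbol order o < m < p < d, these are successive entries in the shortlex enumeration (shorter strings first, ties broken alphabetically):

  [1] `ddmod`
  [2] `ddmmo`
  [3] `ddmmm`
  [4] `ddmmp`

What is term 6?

Stepping forward 2 times from ddmmp: ddmmp → ddmmd, then the target.

ddmpo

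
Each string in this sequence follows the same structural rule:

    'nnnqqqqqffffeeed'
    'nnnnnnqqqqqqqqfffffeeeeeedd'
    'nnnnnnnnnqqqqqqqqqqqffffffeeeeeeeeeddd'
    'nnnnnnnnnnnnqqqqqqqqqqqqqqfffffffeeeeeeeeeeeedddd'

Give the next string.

Reading off run lengths: n runs 3, 6, 9, 12; q runs 5, 8, 11, 14; f runs 4, 5, 6, 7; e runs 3, 6, 9, 12; d runs 1, 2, 3, 4 — each is linear in n (n = 1, 2, …).
Setting n = 5 gives 15, 17, 8, 15, 5 characters in each block.

nnnnnnnnnnnnnnnqqqqqqqqqqqqqqqqqffffffffeeeeeeeeeeeeeeeddddd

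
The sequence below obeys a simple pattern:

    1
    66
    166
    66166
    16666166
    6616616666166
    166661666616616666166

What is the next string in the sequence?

This is a Fibonacci-style word recurrence s(k) = s(k−2)·s(k−1): e.g. 1·66 = 166.
Continuing: 6616616666166 · 166661666616616666166 gives term 8.

6616616666166166661666616616666166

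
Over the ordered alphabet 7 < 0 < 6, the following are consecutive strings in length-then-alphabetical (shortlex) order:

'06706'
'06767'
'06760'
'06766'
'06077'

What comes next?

The successor of 06077 increments the rightmost position that isn't already 6 and resets every position after it to 7.

06070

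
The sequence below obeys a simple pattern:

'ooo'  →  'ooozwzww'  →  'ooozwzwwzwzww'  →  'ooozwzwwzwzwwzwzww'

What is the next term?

ooozwzwwzwzwwzwzwwzwzww

Every step adds zwzww to the end: s(k+1) = s(k)·zwzww.
So the next term is ooozwzwwzwzwwzwzww·zwzww.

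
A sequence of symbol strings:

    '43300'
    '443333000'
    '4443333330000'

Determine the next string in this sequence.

44443333333300000

Term n consists of n 4's, followed by 2n 3's, followed by n+1 0's (n = 1, 2, …).
At n = 4 the blocks have lengths 4, 8, 5.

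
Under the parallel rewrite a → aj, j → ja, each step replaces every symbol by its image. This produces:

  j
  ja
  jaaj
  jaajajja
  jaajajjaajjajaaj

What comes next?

Rewriting the 16 symbols of jaajajjaajjajaaj one by one yields ja aj aj ja aj ja ja aj aj ja ja aj ja aj aj ja; concatenated:

jaajajjaajjajaajajjajaajjaajajja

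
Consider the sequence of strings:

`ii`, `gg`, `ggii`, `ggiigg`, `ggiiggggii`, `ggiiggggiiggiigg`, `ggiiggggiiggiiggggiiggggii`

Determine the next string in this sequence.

ggiiggggiiggiiggggiiggggiiggiiggggiiggiigg

Each term (from the third on) is the previous term followed by the one before it: term 3 = gg·ii = ggii.
So term 8 is ggiiggggiiggiiggggiiggggii·ggiiggggiiggiigg.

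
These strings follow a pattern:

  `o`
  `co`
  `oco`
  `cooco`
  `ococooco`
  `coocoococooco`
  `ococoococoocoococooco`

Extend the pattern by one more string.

coocoococoocoococoococoocoococooco

Each term (from the third on) is the two preceding terms concatenated in order: term 3 = o·co = oco.
So term 8 is coocoococooco·ococoococoocoococooco.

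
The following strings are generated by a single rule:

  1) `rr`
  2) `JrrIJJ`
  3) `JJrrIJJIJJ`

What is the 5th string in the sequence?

JJJJrrIJJIJJIJJIJJ

Every step adds J to the front and IJJ to the end of the previous string.
From JJrrIJJIJJ, 2 further steps: JJrrIJJIJJ → JJJrrIJJIJJIJJ → (answer).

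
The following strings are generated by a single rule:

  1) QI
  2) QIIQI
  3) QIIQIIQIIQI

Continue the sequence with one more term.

Every step duplicates the string with 'I' between the halves.
One more doubling of QIIQIIQIIQI gives the answer.

QIIQIIQIIQIIQIIQIIQIIQI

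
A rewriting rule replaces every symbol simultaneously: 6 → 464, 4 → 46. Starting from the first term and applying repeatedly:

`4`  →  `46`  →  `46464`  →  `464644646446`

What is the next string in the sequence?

46464464644646464464644646464

Rewriting each symbol of 464644646446: 4→46, 6→464, 4→46, 6→464, 4→46, 4→46, 6→464, 4→46, 6→464, 4→46, 4→46, 6→464, which concatenates to 46 464 46 464 46 46 464 46 464 46 46 464.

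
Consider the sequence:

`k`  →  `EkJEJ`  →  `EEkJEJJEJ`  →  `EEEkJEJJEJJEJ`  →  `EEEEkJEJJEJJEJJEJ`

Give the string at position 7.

Each term wraps the previous one in E on the left and JEJ on the right.
From EEEEkJEJJEJJEJJEJ, 2 further steps: EEEEkJEJJEJJEJJEJ → EEEEEkJEJJEJJEJJEJJEJ → (answer).

EEEEEEkJEJJEJJEJJEJJEJJEJ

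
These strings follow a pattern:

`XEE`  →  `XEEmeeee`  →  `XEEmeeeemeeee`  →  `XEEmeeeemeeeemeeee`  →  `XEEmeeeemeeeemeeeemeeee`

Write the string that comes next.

Every step adds meeee to the end: s(k+1) = s(k)·meeee.
Applying this once more to XEEmeeeemeeeemeeeemeeee:

XEEmeeeemeeeemeeeemeeeemeeee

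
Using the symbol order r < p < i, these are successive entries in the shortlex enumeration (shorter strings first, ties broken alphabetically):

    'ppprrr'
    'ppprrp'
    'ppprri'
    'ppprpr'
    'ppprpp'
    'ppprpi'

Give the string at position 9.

Continuing the enumeration 3 steps past ppprpi: ppprpi → ppprir → ppprip → (answer).

ppprii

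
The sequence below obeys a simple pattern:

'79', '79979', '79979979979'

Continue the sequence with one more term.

79979979979979979979979

Every step duplicates the string with '9' between the halves.
So the next term is two copies of 79979979979 with '9' between the halves.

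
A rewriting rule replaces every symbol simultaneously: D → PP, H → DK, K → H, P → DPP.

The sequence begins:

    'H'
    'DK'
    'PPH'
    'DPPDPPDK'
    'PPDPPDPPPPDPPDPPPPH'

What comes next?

DPPDPPPPDPPDPPPPDPPDPPDPPDPPPPDPPDPPPPDPPDPPDPPDPPDK

Applying the rule to each of the 19 symbols of PPDPPDPPPPDPPDPPPPH gives the pieces DPP DPP PP DPP DPP PP DPP DPP DPP DPP PP DPP DPP PP DPP DPP DPP DPP DK, which concatenate to the answer.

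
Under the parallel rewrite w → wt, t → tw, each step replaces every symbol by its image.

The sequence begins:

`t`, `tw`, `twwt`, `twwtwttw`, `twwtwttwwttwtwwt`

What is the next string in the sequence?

Replace each of the 16 characters of twwtwttwwttwtwwt in place — tw wt wt tw wt tw tw wt wt tw tw wt tw wt wt tw — and concatenate.

twwtwttwwttwtwwtwttwtwwttwwtwttw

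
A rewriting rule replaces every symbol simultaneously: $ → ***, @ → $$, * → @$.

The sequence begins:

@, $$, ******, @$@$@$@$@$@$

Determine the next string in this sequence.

Apply φ to @$@$@$@$@$@$ symbol by symbol: @→$$, $→***, @→$$, $→***, @→$$, $→***, @→$$, $→***, @→$$, $→***, @→$$, $→***; joined: $$ *** $$ *** $$ *** $$ *** $$ *** $$ ***.

$$***$$***$$***$$***$$***$$***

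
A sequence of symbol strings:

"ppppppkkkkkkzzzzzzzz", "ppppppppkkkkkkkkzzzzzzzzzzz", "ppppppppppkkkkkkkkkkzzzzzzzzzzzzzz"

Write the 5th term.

ppppppppppppppkkkkkkkkkkkkkkzzzzzzzzzzzzzzzzzzzz

Each string has the form p^{2n+2} k^{2n+2} z^{3n+2}, where the shown terms are n = 2, 3, 4.
At n = 6 the blocks have lengths 14, 14, 20.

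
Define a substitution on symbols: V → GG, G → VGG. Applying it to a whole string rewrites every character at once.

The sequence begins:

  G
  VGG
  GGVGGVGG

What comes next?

VGGVGGGGVGGVGGGGVGGVGG

Apply φ to GGVGGVGG symbol by symbol: G→VGG, G→VGG, V→GG, G→VGG, G→VGG, V→GG, G→VGG, G→VGG; joined: VGG VGG GG VGG VGG GG VGG VGG.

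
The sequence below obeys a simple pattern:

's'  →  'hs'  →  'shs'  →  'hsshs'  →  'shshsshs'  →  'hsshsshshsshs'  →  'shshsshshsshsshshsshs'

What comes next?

This is a Fibonacci-style word recurrence s(k) = s(k−2)·s(k−1): e.g. s·hs = shs.
So term 8 is hsshsshshsshs·shshsshshsshsshshsshs.

hsshsshshsshsshshsshshsshsshshsshs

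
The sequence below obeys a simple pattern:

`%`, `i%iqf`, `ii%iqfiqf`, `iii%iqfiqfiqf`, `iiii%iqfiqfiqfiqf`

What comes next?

s(k+1) = i·s(k)·iqf, so each term gains i as a prefix and iqf as a suffix.
So the next term is i·iiii%iqfiqfiqfiqf·iqf.

iiiii%iqfiqfiqfiqfiqf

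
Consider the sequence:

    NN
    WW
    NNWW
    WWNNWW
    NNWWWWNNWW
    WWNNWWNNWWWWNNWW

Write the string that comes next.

This is a Fibonacci-style word recurrence s(k) = s(k−2)·s(k−1): e.g. NN·WW = NNWW.
Continuing: NNWWWWNNWW · WWNNWWNNWWWWNNWW gives term 7.

NNWWWWNNWWWWNNWWNNWWWWNNWW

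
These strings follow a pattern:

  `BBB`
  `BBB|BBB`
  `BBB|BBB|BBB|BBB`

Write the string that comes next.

Each string is two copies of the previous one joined by '|'.
Doubling BBB|BBB|BBB|BBB with '|' between the halves:

BBB|BBB|BBB|BBB|BBB|BBB|BBB|BBB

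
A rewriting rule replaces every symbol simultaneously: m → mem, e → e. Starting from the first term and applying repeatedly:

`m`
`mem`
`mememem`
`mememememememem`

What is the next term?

mememememememememememememememem

Replace each of the 15 characters of mememememememem in place — mem e mem e mem e mem e mem e mem e mem e mem — and concatenate.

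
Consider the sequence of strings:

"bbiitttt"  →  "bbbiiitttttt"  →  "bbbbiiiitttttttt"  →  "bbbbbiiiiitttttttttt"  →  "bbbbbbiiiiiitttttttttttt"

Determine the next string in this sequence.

bbbbbbbiiiiiiitttttttttttttt

Each string has the form b^{n} i^{n} t^{2n}, where the shown terms are n = 2, 3, 4, 5, 6.
At n = 7 the blocks have lengths 7, 7, 14.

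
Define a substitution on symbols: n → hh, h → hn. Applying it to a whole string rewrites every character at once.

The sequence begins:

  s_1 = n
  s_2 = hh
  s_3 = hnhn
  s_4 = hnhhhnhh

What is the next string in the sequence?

hnhhhnhnhnhhhnhn

Rewriting each symbol of hnhhhnhh: h→hn, n→hh, h→hn, h→hn, h→hn, n→hh, h→hn, h→hn, which concatenates to hn hh hn hn hn hh hn hn.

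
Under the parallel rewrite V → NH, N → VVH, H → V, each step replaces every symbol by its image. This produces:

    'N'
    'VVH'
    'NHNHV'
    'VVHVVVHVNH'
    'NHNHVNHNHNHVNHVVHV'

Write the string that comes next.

Applying the rule to each of the 18 symbols of NHNHVNHNHNHVNHVVHV gives the pieces VVH V VVH V NH VVH V VVH V VVH V NH VVH V NH NH V NH, which concatenate to the answer.

VVHVVVHVNHVVHVVVHVVVHVNHVVHVNHNHVNH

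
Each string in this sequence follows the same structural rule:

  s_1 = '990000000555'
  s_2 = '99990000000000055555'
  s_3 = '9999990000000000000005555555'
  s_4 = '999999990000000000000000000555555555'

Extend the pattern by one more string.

99999999990000000000000000000000055555555555

Term n consists of 2n 9's, followed by 4n+3 0's, followed by 2n+1 5's (n = 1, 2, …).
At n = 5 the blocks have lengths 10, 23, 11.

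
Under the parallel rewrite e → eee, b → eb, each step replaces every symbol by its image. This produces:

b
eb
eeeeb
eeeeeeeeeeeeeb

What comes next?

eeeeeeeeeeeeeeeeeeeeeeeeeeeeeeeeeeeeeeeeb

φ(eeeeeeeeeeeeeb) expands symbol-by-symbol to eee eee eee eee eee eee eee eee eee eee eee eee eee eb; joining the 14 pieces gives the next term.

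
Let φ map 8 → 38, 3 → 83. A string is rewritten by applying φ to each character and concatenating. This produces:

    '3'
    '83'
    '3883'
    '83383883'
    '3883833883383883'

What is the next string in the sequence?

φ(3883833883383883) expands symbol-by-symbol to 83 38 38 83 38 83 83 38 38 83 83 38 83 38 38 83; joining the 16 pieces gives the next term.

83383883388383383883833883383883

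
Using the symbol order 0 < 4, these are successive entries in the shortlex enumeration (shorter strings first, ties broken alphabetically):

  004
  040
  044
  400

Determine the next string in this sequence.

404

Find the rightmost character of 400 below 4, bump it to the next letter, and reset everything to its right to 0.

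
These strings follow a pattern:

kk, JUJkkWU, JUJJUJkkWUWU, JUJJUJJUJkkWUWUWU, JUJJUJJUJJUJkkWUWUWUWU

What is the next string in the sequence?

Each term wraps the previous one in JUJ on the left and WU on the right.
Applying this once more to JUJJUJJUJJUJkkWUWUWUWU:

JUJJUJJUJJUJJUJkkWUWUWUWUWU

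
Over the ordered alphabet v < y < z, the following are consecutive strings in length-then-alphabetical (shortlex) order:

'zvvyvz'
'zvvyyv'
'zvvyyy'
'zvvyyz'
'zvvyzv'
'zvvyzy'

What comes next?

zvvyzz

The successor of zvvyzy increments the rightmost position that isn't already z and resets every position after it to v.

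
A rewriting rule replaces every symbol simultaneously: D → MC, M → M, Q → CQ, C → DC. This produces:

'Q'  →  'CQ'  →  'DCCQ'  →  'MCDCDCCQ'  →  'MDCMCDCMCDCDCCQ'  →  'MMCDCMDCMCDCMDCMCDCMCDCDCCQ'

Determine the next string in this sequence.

Applying the rule to each of the 27 symbols of MMCDCMDCMCDCMDCMCDCMCDCDCCQ gives the pieces M M DC MC DC M MC DC M DC MC DC M MC DC M DC MC DC M DC MC DC MC DC DC CQ, which concatenate to the answer.

MMDCMCDCMMCDCMDCMCDCMMCDCMDCMCDCMDCMCDCMCDCDCCQ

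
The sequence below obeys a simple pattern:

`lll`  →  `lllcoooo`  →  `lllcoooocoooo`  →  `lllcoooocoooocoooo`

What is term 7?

The strings grow by a fixed suffix coooo each time.
From lllcoooocoooocoooo, 3 further steps: lllcoooocoooocoooo → lllcoooocoooocoooocoooo → lllcoooocoooocoooocoooocoooo → (answer).

lllcoooocoooocoooocoooocoooocoooo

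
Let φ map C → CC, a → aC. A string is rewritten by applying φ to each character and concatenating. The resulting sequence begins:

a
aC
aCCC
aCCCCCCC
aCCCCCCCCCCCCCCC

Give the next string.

Rewriting the 16 symbols of aCCCCCCCCCCCCCCC one by one yields aC CC CC CC CC CC CC CC CC CC CC CC CC CC CC CC; concatenated:

aCCCCCCCCCCCCCCCCCCCCCCCCCCCCCCC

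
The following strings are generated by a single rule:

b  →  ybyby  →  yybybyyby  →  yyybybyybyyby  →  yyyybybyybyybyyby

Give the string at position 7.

s(k+1) = y·s(k)·yby, so each term gains y as a prefix and yby as a suffix.
From yyyybybyybyybyyby, 2 further steps: yyyybybyybyybyyby → yyyyybybyybyybyybyyby → (answer).

yyyyyybybyybyybyybyybyyby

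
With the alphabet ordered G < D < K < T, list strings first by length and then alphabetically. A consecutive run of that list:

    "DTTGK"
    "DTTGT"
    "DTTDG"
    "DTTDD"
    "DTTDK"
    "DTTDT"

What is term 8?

DTTKD

Stepping forward 2 times from DTTDT: DTTDT → DTTKG, then the target.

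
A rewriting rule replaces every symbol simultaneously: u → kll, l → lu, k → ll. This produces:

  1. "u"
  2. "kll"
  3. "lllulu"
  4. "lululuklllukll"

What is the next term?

Replace each of the 14 characters of lululuklllukll in place — lu kll lu kll lu kll ll lu lu lu kll ll lu lu — and concatenate.

luklllukllluklllllululuklllllulu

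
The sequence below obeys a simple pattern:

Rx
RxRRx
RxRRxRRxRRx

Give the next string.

Each string is two copies of the previous one joined by 'R'.
Doubling RxRRxRRxRRx with 'R' between the halves:

RxRRxRRxRRxRRxRRxRRxRRx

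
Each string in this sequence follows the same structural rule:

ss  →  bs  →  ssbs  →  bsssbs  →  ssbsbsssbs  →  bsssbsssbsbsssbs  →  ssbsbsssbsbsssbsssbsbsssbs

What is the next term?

From term 3 onward, concatenate the second-to-last term with the last: ss·bs = ssbs, bs·ssbs = bsssbs, …
So term 8 is bsssbsssbsbsssbs·ssbsbsssbsbsssbsssbsbsssbs.

bsssbsssbsbsssbsssbsbsssbsbsssbsssbsbsssbs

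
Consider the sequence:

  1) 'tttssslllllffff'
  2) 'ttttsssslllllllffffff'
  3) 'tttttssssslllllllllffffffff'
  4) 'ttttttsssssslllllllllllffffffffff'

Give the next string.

tttttttssssssslllllllllllllffffffffffff

Each string has the form t^{n+1} s^{n+1} l^{2n+1} f^{2n}, where the shown terms are n = 2, 3, 4, 5.
For the next term, n = 6, so the run lengths are 7, 7, 13, 12.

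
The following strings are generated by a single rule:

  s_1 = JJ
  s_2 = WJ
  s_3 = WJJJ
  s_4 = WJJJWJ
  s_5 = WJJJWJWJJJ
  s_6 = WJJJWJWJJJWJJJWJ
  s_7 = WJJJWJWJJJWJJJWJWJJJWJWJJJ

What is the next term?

From term 3 onward, concatenate the last term with the second-to-last: WJ·JJ = WJJJ, WJJJ·WJ = WJJJWJ, …
So term 8 is WJJJWJWJJJWJJJWJWJJJWJWJJJ·WJJJWJWJJJWJJJWJ.

WJJJWJWJJJWJJJWJWJJJWJWJJJWJJJWJWJJJWJJJWJ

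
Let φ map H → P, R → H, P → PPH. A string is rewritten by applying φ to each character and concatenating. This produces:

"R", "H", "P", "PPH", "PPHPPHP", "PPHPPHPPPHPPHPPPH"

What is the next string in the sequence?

PPHPPHPPPHPPHPPPHPPHPPHPPPHPPHPPPHPPHPPHP

Replace each of the 17 characters of PPHPPHPPPHPPHPPPH in place — PPH PPH P PPH PPH P PPH PPH PPH P PPH PPH P PPH PPH PPH P — and concatenate.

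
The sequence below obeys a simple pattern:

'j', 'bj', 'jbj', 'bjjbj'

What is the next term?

This is a Fibonacci-style word recurrence s(k) = s(k−2)·s(k−1): e.g. j·bj = jbj.
The next term joins jbj and bjjbj.

jbjbjjbj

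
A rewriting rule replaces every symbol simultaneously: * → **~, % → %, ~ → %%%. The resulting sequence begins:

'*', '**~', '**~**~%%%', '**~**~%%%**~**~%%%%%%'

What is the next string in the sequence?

Applying the rule to each of the 21 symbols of **~**~%%%**~**~%%%%%% gives the pieces **~ **~ %%% **~ **~ %%% % % % **~ **~ %%% **~ **~ %%% % % % % % %, which concatenate to the answer.

**~**~%%%**~**~%%%%%%**~**~%%%**~**~%%%%%%%%%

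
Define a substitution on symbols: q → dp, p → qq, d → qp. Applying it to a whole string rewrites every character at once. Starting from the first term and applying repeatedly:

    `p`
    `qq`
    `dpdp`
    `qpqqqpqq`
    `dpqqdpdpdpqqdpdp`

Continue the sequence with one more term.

Rewriting the 16 symbols of dpqqdpdpdpqqdpdp one by one yields qp qq dp dp qp qq qp qq qp qq dp dp qp qq qp qq; concatenated:

qpqqdpdpqpqqqpqqqpqqdpdpqpqqqpqq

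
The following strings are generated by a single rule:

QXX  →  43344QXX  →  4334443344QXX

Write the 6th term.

The strings grow by a fixed prefix 43344 each time.
From 4334443344QXX, 3 further steps: 4334443344QXX → 433444334443344QXX → 43344433444334443344QXX → (answer).

4334443344433444334443344QXX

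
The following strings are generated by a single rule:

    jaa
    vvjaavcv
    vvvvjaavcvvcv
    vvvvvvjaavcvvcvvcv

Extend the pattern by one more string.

Every step adds vv to the front and vcv to the end of the previous string.
Applying this once more to vvvvvvjaavcvvcvvcv:

vvvvvvvvjaavcvvcvvcvvcv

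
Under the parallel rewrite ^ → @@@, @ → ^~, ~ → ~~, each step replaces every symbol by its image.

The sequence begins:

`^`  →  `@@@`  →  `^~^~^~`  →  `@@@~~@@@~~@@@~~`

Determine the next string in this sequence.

^~^~^~~~~~^~^~^~~~~~^~^~^~~~~~

Replace each of the 15 characters of @@@~~@@@~~@@@~~ in place — ^~ ^~ ^~ ~~ ~~ ^~ ^~ ^~ ~~ ~~ ^~ ^~ ^~ ~~ ~~ — and concatenate.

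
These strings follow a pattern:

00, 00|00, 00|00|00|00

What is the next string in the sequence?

00|00|00|00|00|00|00|00

Each string is two copies of the previous one joined by '|'.
One more doubling of 00|00|00|00 gives the answer.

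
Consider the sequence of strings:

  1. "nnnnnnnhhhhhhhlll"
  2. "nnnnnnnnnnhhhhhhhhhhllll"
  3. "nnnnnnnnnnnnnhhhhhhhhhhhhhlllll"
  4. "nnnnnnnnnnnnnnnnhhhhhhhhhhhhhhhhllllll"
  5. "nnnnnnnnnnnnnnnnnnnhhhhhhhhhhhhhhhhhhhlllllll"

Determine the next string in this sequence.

Each string has the form n^{3n+1} h^{3n+1} l^{n+1}, where the shown terms are n = 2, 3, 4, 5, 6.
Setting n = 7 gives 22, 22, 8 characters in each block.

nnnnnnnnnnnnnnnnnnnnnnhhhhhhhhhhhhhhhhhhhhhhllllllll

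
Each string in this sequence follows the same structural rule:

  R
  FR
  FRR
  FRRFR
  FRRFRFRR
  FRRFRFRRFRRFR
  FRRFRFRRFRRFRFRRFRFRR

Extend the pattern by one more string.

FRRFRFRRFRRFRFRRFRFRRFRRFRFRRFRRFR

This is a Fibonacci-style word recurrence s(k) = s(k−1)·s(k−2): e.g. FR·R = FRR.
So term 8 is FRRFRFRRFRRFRFRRFRFRR·FRRFRFRRFRRFR.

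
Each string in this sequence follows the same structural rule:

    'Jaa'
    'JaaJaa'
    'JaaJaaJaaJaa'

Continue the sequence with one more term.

s(k+1) = s(k)·s(k) — each term doubles the last.
One more doubling of JaaJaaJaaJaa gives the answer.

JaaJaaJaaJaaJaaJaaJaaJaa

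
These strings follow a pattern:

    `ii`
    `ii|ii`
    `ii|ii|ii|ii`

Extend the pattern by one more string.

ii|ii|ii|ii|ii|ii|ii|ii

s(k+1) = s(k)·|·s(k) — each term doubles the last with '|' between the halves.
One more doubling of ii|ii|ii|ii gives the answer.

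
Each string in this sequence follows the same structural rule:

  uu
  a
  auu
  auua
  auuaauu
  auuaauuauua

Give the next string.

This is a Fibonacci-style word recurrence s(k) = s(k−1)·s(k−2): e.g. a·uu = auu.
Continuing: auuaauuauua · auuaauu gives term 7.

auuaauuauuaauuaauu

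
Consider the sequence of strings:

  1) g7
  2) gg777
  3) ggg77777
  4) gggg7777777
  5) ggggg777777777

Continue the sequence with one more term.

gggggg77777777777

Each string has the form g^{n} 7^{2n-1} (n = 1, 2, …).
Setting n = 6 gives 6, 11 characters in each block.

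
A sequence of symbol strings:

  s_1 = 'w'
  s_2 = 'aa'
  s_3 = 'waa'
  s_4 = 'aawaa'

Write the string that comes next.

Each term (from the third on) is the two preceding terms concatenated in order: term 3 = w·aa = waa.
Continuing: waa · aawaa gives term 5.

waaaawaa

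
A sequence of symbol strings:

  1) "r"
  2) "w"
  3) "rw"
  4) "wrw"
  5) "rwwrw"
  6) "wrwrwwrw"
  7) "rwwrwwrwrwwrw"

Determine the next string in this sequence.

This is a Fibonacci-style word recurrence s(k) = s(k−2)·s(k−1): e.g. r·w = rw.
Continuing: wrwrwwrw · rwwrwwrwrwwrw gives term 8.

wrwrwwrwrwwrwwrwrwwrw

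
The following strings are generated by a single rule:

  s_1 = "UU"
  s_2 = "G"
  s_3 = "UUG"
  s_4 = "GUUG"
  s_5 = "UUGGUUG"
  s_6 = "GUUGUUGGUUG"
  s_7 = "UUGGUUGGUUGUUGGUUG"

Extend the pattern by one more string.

GUUGUUGGUUGUUGGUUGGUUGUUGGUUG

Each term (from the third on) is the two preceding terms concatenated in order: term 3 = UU·G = UUG.
Continuing: GUUGUUGGUUG · UUGGUUGGUUGUUGGUUG gives term 8.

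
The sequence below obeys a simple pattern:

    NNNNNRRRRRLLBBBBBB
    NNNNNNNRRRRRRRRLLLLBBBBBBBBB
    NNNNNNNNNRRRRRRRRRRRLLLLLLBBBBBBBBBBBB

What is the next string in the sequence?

Each string has the form N^{2n+3} R^{3n+2} L^{2n} B^{3n+3} (n = 1, 2, …).
Setting n = 4 gives 11, 14, 8, 15 characters in each block.

NNNNNNNNNNNRRRRRRRRRRRRRRLLLLLLLLBBBBBBBBBBBBBBB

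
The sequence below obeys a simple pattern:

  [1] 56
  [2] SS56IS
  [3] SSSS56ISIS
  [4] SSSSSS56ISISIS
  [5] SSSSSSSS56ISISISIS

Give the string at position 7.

SSSSSSSSSSSS56ISISISISISIS

s(k+1) = SS·s(k)·IS, so each term gains SS as a prefix and IS as a suffix.
From SSSSSSSS56ISISISIS, 2 further steps: SSSSSSSS56ISISISIS → SSSSSSSSSS56ISISISISIS → (answer).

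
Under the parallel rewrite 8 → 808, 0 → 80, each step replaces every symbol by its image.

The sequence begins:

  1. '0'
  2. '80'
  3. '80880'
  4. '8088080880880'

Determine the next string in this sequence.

8088080880880808808088088080880880

φ(8088080880880) expands symbol-by-symbol to 808 80 808 808 80 808 80 808 808 80 808 808 80; joining the 13 pieces gives the next term.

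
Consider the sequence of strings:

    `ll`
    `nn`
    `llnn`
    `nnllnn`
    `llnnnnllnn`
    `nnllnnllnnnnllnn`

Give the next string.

llnnnnllnnnnllnnllnnnnllnn

Each term (from the third on) is the two preceding terms concatenated in order: term 3 = ll·nn = llnn.
So term 7 is llnnnnllnn·nnllnnllnnnnllnn.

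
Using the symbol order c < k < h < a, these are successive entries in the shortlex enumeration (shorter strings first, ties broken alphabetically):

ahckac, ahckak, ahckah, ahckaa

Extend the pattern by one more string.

The successor of ahckaa increments the rightmost position that isn't already a and resets every position after it to c.

ahchcc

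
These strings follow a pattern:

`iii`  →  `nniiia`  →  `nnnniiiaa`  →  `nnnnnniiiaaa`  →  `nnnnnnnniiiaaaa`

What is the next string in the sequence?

nnnnnnnnnniiiaaaaa

s(k+1) = nn·s(k)·a, so each term gains nn as a prefix and a as a suffix.
One more step from nnnnnnnniiiaaaa gives the answer.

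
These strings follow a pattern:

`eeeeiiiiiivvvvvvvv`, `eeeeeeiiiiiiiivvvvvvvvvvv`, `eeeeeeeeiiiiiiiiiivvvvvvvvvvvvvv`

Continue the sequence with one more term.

eeeeeeeeeeiiiiiiiiiiiivvvvvvvvvvvvvvvvv

Reading off run lengths: e runs 4, 6, 8; i runs 6, 8, 10; v runs 8, 11, 14 — each is linear in n, where the shown terms are n = 2, 3, 4.
For the next term, n = 5, so the run lengths are 10, 12, 17.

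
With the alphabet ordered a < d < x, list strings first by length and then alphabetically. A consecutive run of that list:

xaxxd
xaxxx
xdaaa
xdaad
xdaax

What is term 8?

xdadx

Stepping forward 3 times from xdaax: xdaax → xdada → xdadd, then the target.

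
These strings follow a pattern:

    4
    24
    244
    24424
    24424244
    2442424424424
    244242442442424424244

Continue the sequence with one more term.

2442424424424244242442442424424424

From term 3 onward, concatenate the last term with the second-to-last: 24·4 = 244, 244·24 = 24424, …
The next term joins 244242442442424424244 and 2442424424424.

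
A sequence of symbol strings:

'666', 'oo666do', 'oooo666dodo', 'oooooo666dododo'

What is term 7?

oooooooooooo666dodododododo

Every step adds oo to the front and do to the end of the previous string.
From oooooo666dododo, 3 further steps: oooooo666dododo → oooooooo666dodododo → oooooooooo666dododododo → (answer).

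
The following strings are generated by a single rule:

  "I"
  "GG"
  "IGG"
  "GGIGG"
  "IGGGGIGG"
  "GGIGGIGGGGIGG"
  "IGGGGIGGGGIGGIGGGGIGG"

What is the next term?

Each term (from the third on) is the two preceding terms concatenated in order: term 3 = I·GG = IGG.
The next term joins GGIGGIGGGGIGG and IGGGGIGGGGIGGIGGGGIGG.

GGIGGIGGGGIGGIGGGGIGGGGIGGIGGGGIGG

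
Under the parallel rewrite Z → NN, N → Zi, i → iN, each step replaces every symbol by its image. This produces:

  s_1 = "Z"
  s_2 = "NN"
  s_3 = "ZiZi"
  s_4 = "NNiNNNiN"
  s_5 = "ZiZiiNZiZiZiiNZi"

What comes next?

Rewriting the 16 symbols of ZiZiiNZiZiZiiNZi one by one yields NN iN NN iN iN Zi NN iN NN iN NN iN iN Zi NN iN; concatenated:

NNiNNNiNiNZiNNiNNNiNNNiNiNZiNNiN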